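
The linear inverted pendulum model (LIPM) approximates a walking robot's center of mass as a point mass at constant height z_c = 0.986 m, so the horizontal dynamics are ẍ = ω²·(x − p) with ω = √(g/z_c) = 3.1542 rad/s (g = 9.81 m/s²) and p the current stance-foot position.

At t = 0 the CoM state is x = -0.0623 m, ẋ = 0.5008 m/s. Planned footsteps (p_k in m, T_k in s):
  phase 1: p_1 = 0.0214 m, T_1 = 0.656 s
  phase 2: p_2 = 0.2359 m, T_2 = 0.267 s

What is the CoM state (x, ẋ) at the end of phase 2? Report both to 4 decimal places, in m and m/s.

phase 1: p=0.0214, T=0.656, ωT=2.069155, cosh=4.022212, sinh=3.895919; start (x,ẋ)=(-0.062300, 0.500800) → end (x,ẋ)=(0.303305, 0.985775)
phase 2: p=0.2359, T=0.267, ωT=0.842171, cosh=1.376088, sinh=0.945314; start (x,ẋ)=(0.303305, 0.985775) → end (x,ẋ)=(0.624093, 1.557497)

x = 0.6241, ẋ = 1.5575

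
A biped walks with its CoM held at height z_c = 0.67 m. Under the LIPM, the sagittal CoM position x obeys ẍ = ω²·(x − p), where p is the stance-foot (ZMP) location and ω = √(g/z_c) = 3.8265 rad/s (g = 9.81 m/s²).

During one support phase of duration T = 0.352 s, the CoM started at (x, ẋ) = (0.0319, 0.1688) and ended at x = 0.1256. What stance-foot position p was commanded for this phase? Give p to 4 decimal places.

p = 0.0180

ωT = 3.8265·0.352 = 1.346928; cosh(ωT) = 2.052816, sinh(ωT) = 1.792778
x(T) = p + (x₀−p)·cosh(ωT) + (ẋ₀/ω)·sinh(ωT) ⇒ p·(1 − cosh) = x(T) − x₀·cosh − (ẋ₀/ω)·sinh
numerator   = 0.1256 − (0.0319)·2.052816 − (0.1688/3.8265)·1.792778 = -0.018970
denominator = 1 − 2.052816 = -1.052816
p = -0.018970 / -1.052816 = 0.0180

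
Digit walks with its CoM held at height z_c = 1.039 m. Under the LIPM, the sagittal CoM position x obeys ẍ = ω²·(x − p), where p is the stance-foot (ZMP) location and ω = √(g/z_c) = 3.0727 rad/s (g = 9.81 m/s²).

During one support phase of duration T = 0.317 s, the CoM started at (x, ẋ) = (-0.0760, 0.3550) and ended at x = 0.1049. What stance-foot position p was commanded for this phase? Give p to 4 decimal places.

p = -0.1729

ωT = 3.0727·0.317 = 0.974046; cosh(ωT) = 1.513096, sinh(ωT) = 1.135543
x(T) = p + (x₀−p)·cosh(ωT) + (ẋ₀/ω)·sinh(ωT) ⇒ p·(1 − cosh) = x(T) − x₀·cosh − (ẋ₀/ω)·sinh
numerator   = 0.1049 − (-0.0760)·1.513096 − (0.3550/3.0727)·1.135543 = 0.088702
denominator = 1 − 1.513096 = -0.513096
p = 0.088702 / -0.513096 = -0.1729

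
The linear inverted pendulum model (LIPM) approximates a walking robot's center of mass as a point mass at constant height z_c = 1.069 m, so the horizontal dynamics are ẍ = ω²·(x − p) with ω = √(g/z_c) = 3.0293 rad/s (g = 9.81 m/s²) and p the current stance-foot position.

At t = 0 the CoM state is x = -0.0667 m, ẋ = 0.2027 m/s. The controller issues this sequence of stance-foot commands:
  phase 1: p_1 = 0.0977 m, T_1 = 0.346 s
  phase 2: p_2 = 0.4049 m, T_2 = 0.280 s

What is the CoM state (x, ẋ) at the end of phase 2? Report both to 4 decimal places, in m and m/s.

x = -0.3617, ẋ = -1.8185

phase 1: p=0.0977, T=0.346, ωT=1.048138, cosh=1.601462, sinh=1.250872; start (x,ẋ)=(-0.066700, 0.202700) → end (x,ẋ)=(-0.081881, -0.298339)
phase 2: p=0.4049, T=0.280, ωT=0.848204, cosh=1.381816, sinh=0.953633; start (x,ẋ)=(-0.081881, -0.298339) → end (x,ẋ)=(-0.361659, -1.818481)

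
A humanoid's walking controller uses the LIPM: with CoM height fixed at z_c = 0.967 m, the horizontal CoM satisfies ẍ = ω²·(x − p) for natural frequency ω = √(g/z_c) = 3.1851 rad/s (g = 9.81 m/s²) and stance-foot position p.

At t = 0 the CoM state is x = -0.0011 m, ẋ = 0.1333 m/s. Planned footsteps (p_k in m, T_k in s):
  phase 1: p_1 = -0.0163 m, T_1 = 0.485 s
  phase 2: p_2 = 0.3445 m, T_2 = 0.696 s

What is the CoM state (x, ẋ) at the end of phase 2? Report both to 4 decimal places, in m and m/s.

phase 1: p=-0.0163, T=0.485, ωT=1.544773, cosh=2.450135, sinh=2.236775; start (x,ẋ)=(-0.001100, 0.133300) → end (x,ẋ)=(0.114554, 0.434893)
phase 2: p=0.3445, T=0.696, ωT=2.216830, cosh=4.643570, sinh=4.534616; start (x,ẋ)=(0.114554, 0.434893) → end (x,ẋ)=(-0.104116, -1.301707)

x = -0.1041, ẋ = -1.3017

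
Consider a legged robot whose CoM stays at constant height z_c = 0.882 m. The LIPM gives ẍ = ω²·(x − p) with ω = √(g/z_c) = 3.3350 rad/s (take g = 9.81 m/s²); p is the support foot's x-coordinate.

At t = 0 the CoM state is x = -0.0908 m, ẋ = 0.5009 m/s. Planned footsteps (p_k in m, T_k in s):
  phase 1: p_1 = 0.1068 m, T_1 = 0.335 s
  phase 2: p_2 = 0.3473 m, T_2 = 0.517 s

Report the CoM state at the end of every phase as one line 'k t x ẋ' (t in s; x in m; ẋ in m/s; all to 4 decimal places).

phase 1: p=0.1068, T=0.335, ωT=1.117225, cosh=1.691774, sinh=1.364587; start (x,ẋ)=(-0.090800, 0.500900) → end (x,ẋ)=(-0.022540, -0.051848)
phase 2: p=0.3473, T=0.517, ωT=1.724195, cosh=2.893161, sinh=2.714844; start (x,ẋ)=(-0.022540, -0.051848) → end (x,ẋ)=(-0.764915, -3.498542)

1 0.3350 -0.0225 -0.0518
2 0.8520 -0.7649 -3.4985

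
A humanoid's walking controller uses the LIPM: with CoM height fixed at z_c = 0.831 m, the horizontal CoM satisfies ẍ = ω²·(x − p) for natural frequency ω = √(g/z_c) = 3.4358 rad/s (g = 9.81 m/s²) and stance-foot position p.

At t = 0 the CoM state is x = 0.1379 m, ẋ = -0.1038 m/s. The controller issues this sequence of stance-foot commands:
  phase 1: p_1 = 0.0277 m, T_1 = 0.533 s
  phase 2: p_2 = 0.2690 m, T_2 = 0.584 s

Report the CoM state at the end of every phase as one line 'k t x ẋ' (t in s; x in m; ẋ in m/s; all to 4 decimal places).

1 0.5330 0.2886 0.8191
2 1.1170 1.2136 3.3466

phase 1: p=0.0277, T=0.533, ωT=1.831281, cosh=3.201044, sinh=3.040836; start (x,ẋ)=(0.137900, -0.103800) → end (x,ẋ)=(0.288587, 0.819069)
phase 2: p=0.2690, T=0.584, ωT=2.006507, cosh=3.785876, sinh=3.651419; start (x,ẋ)=(0.288587, 0.819069) → end (x,ẋ)=(1.213626, 3.346627)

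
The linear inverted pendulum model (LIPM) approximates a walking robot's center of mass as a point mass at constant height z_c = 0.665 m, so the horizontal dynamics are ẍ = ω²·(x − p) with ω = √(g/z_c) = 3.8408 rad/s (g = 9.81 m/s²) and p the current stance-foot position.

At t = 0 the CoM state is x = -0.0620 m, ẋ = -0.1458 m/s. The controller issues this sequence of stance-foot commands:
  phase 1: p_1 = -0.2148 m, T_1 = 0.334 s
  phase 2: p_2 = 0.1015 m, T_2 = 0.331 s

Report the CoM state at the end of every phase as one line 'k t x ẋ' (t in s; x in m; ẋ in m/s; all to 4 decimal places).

1 0.3340 0.0187 0.6939
2 0.6650 0.2391 0.8122

phase 1: p=-0.2148, T=0.334, ωT=1.282827, cosh=1.942037, sinh=1.664785; start (x,ẋ)=(-0.062000, -0.145800) → end (x,ẋ)=(0.018747, 0.693870)
phase 2: p=0.1015, T=0.331, ωT=1.271305, cosh=1.922984, sinh=1.642518; start (x,ẋ)=(0.018747, 0.693870) → end (x,ẋ)=(0.239100, 0.812245)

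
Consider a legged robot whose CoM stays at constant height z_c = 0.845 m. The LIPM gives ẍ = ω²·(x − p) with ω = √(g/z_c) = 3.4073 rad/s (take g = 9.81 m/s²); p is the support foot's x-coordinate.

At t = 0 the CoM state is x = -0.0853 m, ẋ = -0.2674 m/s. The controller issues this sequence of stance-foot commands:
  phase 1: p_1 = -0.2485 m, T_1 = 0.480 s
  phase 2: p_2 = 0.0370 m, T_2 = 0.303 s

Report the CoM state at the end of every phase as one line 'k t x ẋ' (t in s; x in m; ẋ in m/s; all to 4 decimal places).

phase 1: p=-0.2485, T=0.480, ωT=1.635504, cosh=2.663449, sinh=2.468595; start (x,ẋ)=(-0.085300, -0.267400) → end (x,ẋ)=(-0.007557, 0.660509)
phase 2: p=0.0370, T=0.303, ωT=1.032412, cosh=1.581988, sinh=1.225841; start (x,ẋ)=(-0.007557, 0.660509) → end (x,ẋ)=(0.204142, 0.858811)

1 0.4800 -0.0076 0.6605
2 0.7830 0.2041 0.8588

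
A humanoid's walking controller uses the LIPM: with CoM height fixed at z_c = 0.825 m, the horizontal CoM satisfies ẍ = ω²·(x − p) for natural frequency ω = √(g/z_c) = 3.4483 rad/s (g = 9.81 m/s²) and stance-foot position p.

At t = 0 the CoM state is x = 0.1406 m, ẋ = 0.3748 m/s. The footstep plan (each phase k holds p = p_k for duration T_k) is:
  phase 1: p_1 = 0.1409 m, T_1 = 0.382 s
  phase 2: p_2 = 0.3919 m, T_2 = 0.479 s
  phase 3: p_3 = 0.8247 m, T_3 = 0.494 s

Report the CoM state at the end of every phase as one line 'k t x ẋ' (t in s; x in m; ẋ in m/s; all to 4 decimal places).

phase 1: p=0.1409, T=0.382, ωT=1.317251, cosh=2.000507, sinh=1.732636; start (x,ẋ)=(0.140600, 0.374800) → end (x,ẋ)=(0.328622, 0.747998)
phase 2: p=0.3919, T=0.479, ωT=1.651736, cosh=2.703871, sinh=2.512154; start (x,ẋ)=(0.328622, 0.747998) → end (x,ẋ)=(0.765736, 1.474335)
phase 3: p=0.8247, T=0.494, ωT=1.703460, cosh=2.837487, sinh=2.655434; start (x,ẋ)=(0.765736, 1.474335) → end (x,ẋ)=(1.792733, 3.643490)

1 0.3820 0.3286 0.7480
2 0.8610 0.7657 1.4743
3 1.3550 1.7927 3.6435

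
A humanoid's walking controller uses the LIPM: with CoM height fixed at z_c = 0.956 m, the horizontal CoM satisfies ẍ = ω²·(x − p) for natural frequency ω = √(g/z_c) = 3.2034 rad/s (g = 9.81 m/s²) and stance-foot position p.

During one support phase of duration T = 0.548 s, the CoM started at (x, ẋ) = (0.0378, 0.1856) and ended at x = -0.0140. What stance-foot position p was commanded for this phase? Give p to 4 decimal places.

p = 0.1461

ωT = 3.2034·0.548 = 1.755463; cosh(ωT) = 2.979477, sinh(ωT) = 2.806650
x(T) = p + (x₀−p)·cosh(ωT) + (ẋ₀/ω)·sinh(ωT) ⇒ p·(1 − cosh) = x(T) − x₀·cosh − (ẋ₀/ω)·sinh
numerator   = -0.0140 − (0.0378)·2.979477 − (0.1856/3.2034)·2.806650 = -0.289237
denominator = 1 − 2.979477 = -1.979477
p = -0.289237 / -1.979477 = 0.1461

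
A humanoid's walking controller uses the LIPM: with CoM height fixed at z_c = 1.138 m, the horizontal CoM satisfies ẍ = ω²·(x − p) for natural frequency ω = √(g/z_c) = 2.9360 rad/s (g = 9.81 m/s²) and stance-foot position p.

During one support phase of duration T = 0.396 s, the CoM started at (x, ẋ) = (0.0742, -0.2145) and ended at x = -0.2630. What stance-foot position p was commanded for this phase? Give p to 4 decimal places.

ωT = 2.9360·0.396 = 1.162656; cosh(ωT) = 1.755536, sinh(ωT) = 1.442881
x(T) = p + (x₀−p)·cosh(ωT) + (ẋ₀/ω)·sinh(ωT) ⇒ p·(1 − cosh) = x(T) − x₀·cosh − (ẋ₀/ω)·sinh
numerator   = -0.2630 − (0.0742)·1.755536 − (-0.2145/2.9360)·1.442881 = -0.287846
denominator = 1 − 1.755536 = -0.755536
p = -0.287846 / -0.755536 = 0.3810

p = 0.3810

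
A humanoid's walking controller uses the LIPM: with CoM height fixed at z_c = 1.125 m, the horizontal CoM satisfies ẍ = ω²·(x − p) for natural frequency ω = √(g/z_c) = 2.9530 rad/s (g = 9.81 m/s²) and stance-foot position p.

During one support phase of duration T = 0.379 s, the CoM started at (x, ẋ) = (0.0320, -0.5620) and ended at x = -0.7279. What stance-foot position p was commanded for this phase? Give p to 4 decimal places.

p = 0.7514

ωT = 2.9530·0.379 = 1.119187; cosh(ωT) = 1.694454, sinh(ωT) = 1.367909
x(T) = p + (x₀−p)·cosh(ωT) + (ẋ₀/ω)·sinh(ωT) ⇒ p·(1 − cosh) = x(T) − x₀·cosh − (ẋ₀/ω)·sinh
numerator   = -0.7279 − (0.0320)·1.694454 − (-0.5620/2.9530)·1.367909 = -0.521789
denominator = 1 − 1.694454 = -0.694454
p = -0.521789 / -0.694454 = 0.7514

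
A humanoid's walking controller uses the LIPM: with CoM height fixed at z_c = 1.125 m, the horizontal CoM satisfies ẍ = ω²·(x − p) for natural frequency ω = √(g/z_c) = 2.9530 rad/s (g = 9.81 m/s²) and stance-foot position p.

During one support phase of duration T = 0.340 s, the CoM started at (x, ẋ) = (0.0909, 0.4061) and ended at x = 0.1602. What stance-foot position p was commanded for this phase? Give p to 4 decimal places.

ωT = 2.9530·0.340 = 1.004020; cosh(ωT) = 1.547817, sinh(ωT) = 1.181414
x(T) = p + (x₀−p)·cosh(ωT) + (ẋ₀/ω)·sinh(ωT) ⇒ p·(1 − cosh) = x(T) − x₀·cosh − (ẋ₀/ω)·sinh
numerator   = 0.1602 − (0.0909)·1.547817 − (0.4061/2.9530)·1.181414 = -0.142966
denominator = 1 − 1.547817 = -0.547817
p = -0.142966 / -0.547817 = 0.2610

p = 0.2610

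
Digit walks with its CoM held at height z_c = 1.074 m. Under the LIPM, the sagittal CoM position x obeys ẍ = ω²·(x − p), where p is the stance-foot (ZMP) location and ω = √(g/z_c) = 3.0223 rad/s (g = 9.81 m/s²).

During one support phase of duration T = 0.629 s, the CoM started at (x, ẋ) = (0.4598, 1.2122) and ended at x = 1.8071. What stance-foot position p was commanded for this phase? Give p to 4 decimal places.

ωT = 3.0223·0.629 = 1.901027; cosh(ωT) = 3.421089, sinh(ωT) = 3.271674
x(T) = p + (x₀−p)·cosh(ωT) + (ẋ₀/ω)·sinh(ωT) ⇒ p·(1 − cosh) = x(T) − x₀·cosh − (ẋ₀/ω)·sinh
numerator   = 1.8071 − (0.4598)·3.421089 − (1.2122/3.0223)·3.271674 = -1.078137
denominator = 1 − 3.421089 = -2.421089
p = -1.078137 / -2.421089 = 0.4453

p = 0.4453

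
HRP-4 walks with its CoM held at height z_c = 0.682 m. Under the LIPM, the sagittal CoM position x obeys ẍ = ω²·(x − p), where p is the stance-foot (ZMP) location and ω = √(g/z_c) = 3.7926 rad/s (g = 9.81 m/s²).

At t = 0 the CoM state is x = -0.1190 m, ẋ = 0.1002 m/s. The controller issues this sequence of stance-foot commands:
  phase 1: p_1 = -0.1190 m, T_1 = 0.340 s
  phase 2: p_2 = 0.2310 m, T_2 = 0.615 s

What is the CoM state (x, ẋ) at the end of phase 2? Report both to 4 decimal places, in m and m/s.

x = -1.0952, ẋ = -4.8983

phase 1: p=-0.1190, T=0.340, ωT=1.289484, cosh=1.953163, sinh=1.677750; start (x,ẋ)=(-0.119000, 0.100200) → end (x,ẋ)=(-0.074674, 0.195707)
phase 2: p=0.2310, T=0.615, ωT=2.332449, cosh=5.200100, sinh=5.103043; start (x,ẋ)=(-0.074674, 0.195707) → end (x,ẋ)=(-1.095207, -4.898259)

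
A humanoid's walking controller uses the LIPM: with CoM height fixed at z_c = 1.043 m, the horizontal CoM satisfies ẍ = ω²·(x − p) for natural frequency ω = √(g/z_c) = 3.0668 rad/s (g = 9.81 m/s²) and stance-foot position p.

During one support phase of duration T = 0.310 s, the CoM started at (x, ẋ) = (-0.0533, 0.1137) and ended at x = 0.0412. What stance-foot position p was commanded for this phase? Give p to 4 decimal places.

ωT = 3.0668·0.310 = 0.950708; cosh(ωT) = 1.487004, sinh(ωT) = 1.100537
x(T) = p + (x₀−p)·cosh(ωT) + (ẋ₀/ω)·sinh(ωT) ⇒ p·(1 − cosh) = x(T) − x₀·cosh − (ẋ₀/ω)·sinh
numerator   = 0.0412 − (-0.0533)·1.487004 − (0.1137/3.0668)·1.100537 = 0.079655
denominator = 1 − 1.487004 = -0.487004
p = 0.079655 / -0.487004 = -0.1636

p = -0.1636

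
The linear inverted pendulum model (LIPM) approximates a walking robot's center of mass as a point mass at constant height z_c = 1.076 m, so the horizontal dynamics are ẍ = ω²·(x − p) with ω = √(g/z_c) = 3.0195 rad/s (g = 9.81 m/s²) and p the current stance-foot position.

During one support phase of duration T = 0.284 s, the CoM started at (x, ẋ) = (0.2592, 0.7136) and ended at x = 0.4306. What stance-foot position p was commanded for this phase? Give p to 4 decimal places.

ωT = 3.0195·0.284 = 0.857538; cosh(ωT) = 1.390777, sinh(ωT) = 0.966572
x(T) = p + (x₀−p)·cosh(ωT) + (ẋ₀/ω)·sinh(ωT) ⇒ p·(1 − cosh) = x(T) − x₀·cosh − (ẋ₀/ω)·sinh
numerator   = 0.4306 − (0.2592)·1.390777 − (0.7136/3.0195)·0.966572 = -0.158320
denominator = 1 − 1.390777 = -0.390777
p = -0.158320 / -0.390777 = 0.4051

p = 0.4051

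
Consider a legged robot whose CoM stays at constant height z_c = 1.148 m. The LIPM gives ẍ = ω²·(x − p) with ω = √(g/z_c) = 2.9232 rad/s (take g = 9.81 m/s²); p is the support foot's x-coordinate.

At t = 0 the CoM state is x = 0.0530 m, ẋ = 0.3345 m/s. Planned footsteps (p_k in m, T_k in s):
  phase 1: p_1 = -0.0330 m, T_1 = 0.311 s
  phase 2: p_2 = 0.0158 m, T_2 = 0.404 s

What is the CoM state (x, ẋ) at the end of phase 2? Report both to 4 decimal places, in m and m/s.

x = 0.7374, ẋ = 2.1634

phase 1: p=-0.0330, T=0.311, ωT=0.909115, cosh=1.442503, sinh=1.039622; start (x,ẋ)=(0.053000, 0.334500) → end (x,ẋ)=(0.210019, 0.743873)
phase 2: p=0.0158, T=0.404, ωT=1.180973, cosh=1.782261, sinh=1.475281; start (x,ẋ)=(0.210019, 0.743873) → end (x,ẋ)=(0.737366, 2.163352)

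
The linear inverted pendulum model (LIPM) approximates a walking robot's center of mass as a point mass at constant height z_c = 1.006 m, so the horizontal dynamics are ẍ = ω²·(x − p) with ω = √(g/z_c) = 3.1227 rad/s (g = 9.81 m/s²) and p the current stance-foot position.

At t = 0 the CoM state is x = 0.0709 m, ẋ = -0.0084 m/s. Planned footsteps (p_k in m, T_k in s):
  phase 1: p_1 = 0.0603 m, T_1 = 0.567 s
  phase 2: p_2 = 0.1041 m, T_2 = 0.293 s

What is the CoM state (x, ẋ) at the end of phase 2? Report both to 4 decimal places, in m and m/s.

x = 0.0991, ẋ = 0.0364

phase 1: p=0.0603, T=0.567, ωT=1.770571, cosh=3.022221, sinh=2.851985; start (x,ẋ)=(0.070900, -0.008400) → end (x,ẋ)=(0.084664, 0.069016)
phase 2: p=0.1041, T=0.293, ωT=0.914951, cosh=1.448595, sinh=1.048058; start (x,ẋ)=(0.084664, 0.069016) → end (x,ẋ)=(0.099108, 0.036366)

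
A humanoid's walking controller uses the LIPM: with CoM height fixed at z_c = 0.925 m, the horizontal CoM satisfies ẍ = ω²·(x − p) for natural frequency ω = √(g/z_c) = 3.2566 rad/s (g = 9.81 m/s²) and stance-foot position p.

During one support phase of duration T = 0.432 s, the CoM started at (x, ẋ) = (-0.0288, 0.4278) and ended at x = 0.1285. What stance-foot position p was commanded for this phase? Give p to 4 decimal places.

ωT = 3.2566·0.432 = 1.406851; cosh(ωT) = 2.163996, sinh(ωT) = 1.919083
x(T) = p + (x₀−p)·cosh(ωT) + (ẋ₀/ω)·sinh(ωT) ⇒ p·(1 − cosh) = x(T) − x₀·cosh − (ẋ₀/ω)·sinh
numerator   = 0.1285 − (-0.0288)·2.163996 − (0.4278/3.2566)·1.919083 = -0.061275
denominator = 1 − 2.163996 = -1.163996
p = -0.061275 / -1.163996 = 0.0526

p = 0.0526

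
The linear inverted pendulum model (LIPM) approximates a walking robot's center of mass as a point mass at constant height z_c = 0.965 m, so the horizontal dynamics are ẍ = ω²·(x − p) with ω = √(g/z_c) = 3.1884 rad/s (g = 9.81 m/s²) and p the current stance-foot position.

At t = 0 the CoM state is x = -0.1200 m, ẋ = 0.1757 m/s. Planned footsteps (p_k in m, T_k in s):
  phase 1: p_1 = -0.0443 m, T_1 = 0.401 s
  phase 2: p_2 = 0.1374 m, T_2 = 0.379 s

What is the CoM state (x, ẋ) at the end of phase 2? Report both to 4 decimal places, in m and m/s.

x = -0.3232, ẋ = -1.2608

phase 1: p=-0.0443, T=0.401, ωT=1.278548, cosh=1.934932, sinh=1.656491; start (x,ẋ)=(-0.120000, 0.175700) → end (x,ẋ)=(-0.099492, -0.059846)
phase 2: p=0.1374, T=0.379, ωT=1.208404, cosh=1.823405, sinh=1.524731; start (x,ẋ)=(-0.099492, -0.059846) → end (x,ẋ)=(-0.323169, -1.260762)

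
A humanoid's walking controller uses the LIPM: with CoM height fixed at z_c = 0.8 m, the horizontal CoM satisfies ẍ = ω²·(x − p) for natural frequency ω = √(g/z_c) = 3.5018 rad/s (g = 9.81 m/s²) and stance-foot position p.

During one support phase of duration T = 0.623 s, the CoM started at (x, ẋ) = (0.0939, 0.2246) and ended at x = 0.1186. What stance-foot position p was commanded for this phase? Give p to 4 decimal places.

p = 0.1673

ωT = 3.5018·0.623 = 2.181621; cosh(ωT) = 4.486760, sinh(ωT) = 4.373901
x(T) = p + (x₀−p)·cosh(ωT) + (ẋ₀/ω)·sinh(ωT) ⇒ p·(1 − cosh) = x(T) − x₀·cosh − (ẋ₀/ω)·sinh
numerator   = 0.1186 − (0.0939)·4.486760 − (0.2246/3.5018)·4.373901 = -0.583242
denominator = 1 − 4.486760 = -3.486760
p = -0.583242 / -3.486760 = 0.1673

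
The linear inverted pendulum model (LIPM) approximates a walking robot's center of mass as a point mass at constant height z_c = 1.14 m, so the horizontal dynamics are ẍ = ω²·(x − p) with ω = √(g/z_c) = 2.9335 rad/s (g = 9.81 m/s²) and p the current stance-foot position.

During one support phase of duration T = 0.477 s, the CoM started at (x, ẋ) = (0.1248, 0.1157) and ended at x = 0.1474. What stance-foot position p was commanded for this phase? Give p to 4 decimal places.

ωT = 2.9335·0.477 = 1.399280; cosh(ωT) = 2.149527, sinh(ωT) = 1.902752
x(T) = p + (x₀−p)·cosh(ωT) + (ẋ₀/ω)·sinh(ωT) ⇒ p·(1 − cosh) = x(T) − x₀·cosh − (ẋ₀/ω)·sinh
numerator   = 0.1474 − (0.1248)·2.149527 − (0.1157/2.9335)·1.902752 = -0.195907
denominator = 1 − 2.149527 = -1.149527
p = -0.195907 / -1.149527 = 0.1704

p = 0.1704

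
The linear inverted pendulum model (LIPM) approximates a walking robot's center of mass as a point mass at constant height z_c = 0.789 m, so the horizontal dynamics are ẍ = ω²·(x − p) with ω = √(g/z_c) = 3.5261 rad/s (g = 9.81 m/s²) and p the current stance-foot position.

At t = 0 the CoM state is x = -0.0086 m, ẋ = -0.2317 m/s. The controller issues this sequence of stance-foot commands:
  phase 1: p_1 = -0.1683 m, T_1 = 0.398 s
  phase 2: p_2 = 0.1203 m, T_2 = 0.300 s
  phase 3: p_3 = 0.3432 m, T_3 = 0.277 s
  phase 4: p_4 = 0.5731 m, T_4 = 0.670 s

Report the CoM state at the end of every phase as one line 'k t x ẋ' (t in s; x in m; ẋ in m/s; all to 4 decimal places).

phase 1: p=-0.1683, T=0.398, ωT=1.403388, cosh=2.157362, sinh=1.911599; start (x,ẋ)=(-0.008600, -0.231700) → end (x,ẋ)=(0.050620, 0.576595)
phase 2: p=0.1203, T=0.300, ωT=1.057830, cosh=1.613661, sinh=1.266453; start (x,ẋ)=(0.050620, 0.576595) → end (x,ẋ)=(0.214952, 0.619262)
phase 3: p=0.3432, T=0.277, ωT=0.976730, cosh=1.516149, sinh=1.139608; start (x,ẋ)=(0.214952, 0.619262) → end (x,ẋ)=(0.348898, 0.423547)
phase 4: p=0.5731, T=0.670, ωT=2.362487, cosh=5.355755, sinh=5.261569; start (x,ẋ)=(0.348898, 0.423547) → end (x,ẋ)=(0.004339, -1.891156)

1 0.3980 0.0506 0.5766
2 0.6980 0.2150 0.6193
3 0.9750 0.3489 0.4235
4 1.6450 0.0043 -1.8912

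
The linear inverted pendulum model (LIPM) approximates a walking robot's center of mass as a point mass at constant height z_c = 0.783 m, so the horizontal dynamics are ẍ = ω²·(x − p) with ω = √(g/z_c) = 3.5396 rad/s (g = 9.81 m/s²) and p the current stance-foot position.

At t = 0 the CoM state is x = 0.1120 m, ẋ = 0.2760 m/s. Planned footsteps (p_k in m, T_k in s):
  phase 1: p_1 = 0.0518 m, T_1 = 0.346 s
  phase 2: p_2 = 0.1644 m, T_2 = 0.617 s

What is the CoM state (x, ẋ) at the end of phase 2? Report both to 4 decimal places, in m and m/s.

phase 1: p=0.0518, T=0.346, ωT=1.224702, cosh=1.848498, sinh=1.554653; start (x,ẋ)=(0.112000, 0.276000) → end (x,ẋ)=(0.284303, 0.841457)
phase 2: p=0.1644, T=0.617, ωT=2.183933, cosh=4.496883, sinh=4.384286; start (x,ẋ)=(0.284303, 0.841457) → end (x,ẋ)=(1.745853, 5.644670)

x = 1.7459, ẋ = 5.6447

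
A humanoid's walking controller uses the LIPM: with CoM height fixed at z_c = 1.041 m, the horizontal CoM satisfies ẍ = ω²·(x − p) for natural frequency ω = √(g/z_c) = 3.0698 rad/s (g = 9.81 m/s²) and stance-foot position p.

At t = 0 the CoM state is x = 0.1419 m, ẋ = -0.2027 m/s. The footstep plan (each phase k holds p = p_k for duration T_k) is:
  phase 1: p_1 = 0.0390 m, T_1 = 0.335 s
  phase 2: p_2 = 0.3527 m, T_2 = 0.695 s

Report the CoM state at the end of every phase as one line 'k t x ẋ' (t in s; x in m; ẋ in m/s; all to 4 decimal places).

phase 1: p=0.0390, T=0.335, ωT=1.028383, cosh=1.577062, sinh=1.219478; start (x,ẋ)=(0.141900, -0.202700) → end (x,ẋ)=(0.120757, 0.065541)
phase 2: p=0.3527, T=0.695, ωT=2.133511, cosh=4.281442, sinh=4.163021; start (x,ẋ)=(0.120757, 0.065541) → end (x,ẋ)=(-0.551468, -2.683536)

1 0.3350 0.1208 0.0655
2 1.0300 -0.5515 -2.6835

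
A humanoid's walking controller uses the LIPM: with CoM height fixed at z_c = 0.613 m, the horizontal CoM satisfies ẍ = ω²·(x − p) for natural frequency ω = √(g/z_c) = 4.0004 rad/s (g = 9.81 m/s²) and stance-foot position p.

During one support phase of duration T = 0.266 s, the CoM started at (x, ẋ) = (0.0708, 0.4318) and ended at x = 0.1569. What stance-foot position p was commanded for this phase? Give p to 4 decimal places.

p = 0.1540

ωT = 4.0004·0.266 = 1.064106; cosh(ωT) = 1.621642, sinh(ωT) = 1.276606
x(T) = p + (x₀−p)·cosh(ωT) + (ẋ₀/ω)·sinh(ωT) ⇒ p·(1 − cosh) = x(T) − x₀·cosh − (ẋ₀/ω)·sinh
numerator   = 0.1569 − (0.0708)·1.621642 − (0.4318/4.0004)·1.276606 = -0.095708
denominator = 1 − 1.621642 = -0.621642
p = -0.095708 / -0.621642 = 0.1540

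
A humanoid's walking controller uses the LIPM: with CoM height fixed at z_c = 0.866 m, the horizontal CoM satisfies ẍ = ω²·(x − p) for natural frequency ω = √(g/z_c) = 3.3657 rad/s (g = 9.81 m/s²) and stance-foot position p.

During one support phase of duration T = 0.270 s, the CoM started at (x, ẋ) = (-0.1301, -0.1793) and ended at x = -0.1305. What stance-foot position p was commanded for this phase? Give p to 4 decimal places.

p = -0.2544

ωT = 3.3657·0.270 = 0.908739; cosh(ωT) = 1.442112, sinh(ωT) = 1.039080
x(T) = p + (x₀−p)·cosh(ωT) + (ẋ₀/ω)·sinh(ωT) ⇒ p·(1 − cosh) = x(T) − x₀·cosh − (ẋ₀/ω)·sinh
numerator   = -0.1305 − (-0.1301)·1.442112 − (-0.1793/3.3657)·1.039080 = 0.112473
denominator = 1 − 1.442112 = -0.442112
p = 0.112473 / -0.442112 = -0.2544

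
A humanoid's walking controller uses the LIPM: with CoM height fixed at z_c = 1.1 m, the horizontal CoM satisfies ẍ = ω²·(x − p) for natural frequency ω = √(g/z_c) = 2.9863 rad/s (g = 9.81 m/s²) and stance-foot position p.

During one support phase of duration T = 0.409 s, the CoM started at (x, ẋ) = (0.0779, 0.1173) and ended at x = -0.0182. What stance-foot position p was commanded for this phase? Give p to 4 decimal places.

p = 0.2640

ωT = 2.9863·0.409 = 1.221397; cosh(ωT) = 1.843370, sinh(ωT) = 1.548552
x(T) = p + (x₀−p)·cosh(ωT) + (ẋ₀/ω)·sinh(ωT) ⇒ p·(1 − cosh) = x(T) − x₀·cosh − (ẋ₀/ω)·sinh
numerator   = -0.0182 − (0.0779)·1.843370 − (0.1173/2.9863)·1.548552 = -0.222625
denominator = 1 − 1.843370 = -0.843370
p = -0.222625 / -0.843370 = 0.2640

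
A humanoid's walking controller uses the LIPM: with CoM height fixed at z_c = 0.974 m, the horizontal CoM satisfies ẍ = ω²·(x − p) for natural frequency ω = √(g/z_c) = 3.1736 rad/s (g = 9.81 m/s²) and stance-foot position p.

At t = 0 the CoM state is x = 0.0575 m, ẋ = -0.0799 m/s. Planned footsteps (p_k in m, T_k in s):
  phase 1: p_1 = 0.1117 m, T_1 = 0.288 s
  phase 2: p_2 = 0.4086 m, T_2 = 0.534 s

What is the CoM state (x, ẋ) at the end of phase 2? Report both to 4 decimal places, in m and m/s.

phase 1: p=0.1117, T=0.288, ωT=0.913997, cosh=1.447595, sinh=1.046677; start (x,ẋ)=(0.057500, -0.079900) → end (x,ẋ)=(0.006889, -0.295701)
phase 2: p=0.4086, T=0.534, ωT=1.694702, cosh=2.814340, sinh=2.630686; start (x,ẋ)=(0.006889, -0.295701) → end (x,ẋ)=(-0.967067, -4.185987)

x = -0.9671, ẋ = -4.1860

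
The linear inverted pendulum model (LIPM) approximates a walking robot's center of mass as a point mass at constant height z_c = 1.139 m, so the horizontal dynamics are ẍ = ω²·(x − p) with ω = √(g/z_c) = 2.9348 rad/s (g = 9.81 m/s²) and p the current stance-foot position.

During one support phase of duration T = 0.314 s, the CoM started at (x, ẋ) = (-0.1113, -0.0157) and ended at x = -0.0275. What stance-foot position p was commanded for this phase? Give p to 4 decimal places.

p = -0.3077

ωT = 2.9348·0.314 = 0.921527; cosh(ωT) = 1.455518, sinh(ωT) = 1.057607
x(T) = p + (x₀−p)·cosh(ωT) + (ẋ₀/ω)·sinh(ωT) ⇒ p·(1 − cosh) = x(T) − x₀·cosh − (ẋ₀/ω)·sinh
numerator   = -0.0275 − (-0.1113)·1.455518 − (-0.0157/2.9348)·1.057607 = 0.140157
denominator = 1 − 1.455518 = -0.455518
p = 0.140157 / -0.455518 = -0.3077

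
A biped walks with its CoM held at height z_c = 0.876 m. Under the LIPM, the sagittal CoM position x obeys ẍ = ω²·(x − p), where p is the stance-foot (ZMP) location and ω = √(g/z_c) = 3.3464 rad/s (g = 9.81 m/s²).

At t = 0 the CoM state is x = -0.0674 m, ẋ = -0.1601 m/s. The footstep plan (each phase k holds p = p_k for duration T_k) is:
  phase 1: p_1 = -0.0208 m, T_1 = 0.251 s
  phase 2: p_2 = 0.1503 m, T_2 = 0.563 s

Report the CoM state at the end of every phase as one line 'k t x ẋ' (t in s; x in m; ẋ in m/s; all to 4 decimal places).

phase 1: p=-0.0208, T=0.251, ωT=0.839946, cosh=1.373988, sinh=0.942255; start (x,ẋ)=(-0.067400, -0.160100) → end (x,ẋ)=(-0.129908, -0.366913)
phase 2: p=0.1503, T=0.563, ωT=1.884023, cosh=3.365951, sinh=3.213973; start (x,ẋ)=(-0.129908, -0.366913) → end (x,ẋ)=(-1.145258, -4.248711)

1 0.2510 -0.1299 -0.3669
2 0.8140 -1.1453 -4.2487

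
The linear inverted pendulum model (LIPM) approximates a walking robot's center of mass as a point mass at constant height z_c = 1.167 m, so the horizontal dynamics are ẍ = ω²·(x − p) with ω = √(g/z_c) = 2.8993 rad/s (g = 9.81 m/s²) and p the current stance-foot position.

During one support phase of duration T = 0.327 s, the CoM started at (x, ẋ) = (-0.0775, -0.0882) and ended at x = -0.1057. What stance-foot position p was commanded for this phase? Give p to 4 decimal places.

p = -0.0882

ωT = 2.8993·0.327 = 0.948071; cosh(ωT) = 1.484107, sinh(ωT) = 1.096620
x(T) = p + (x₀−p)·cosh(ωT) + (ẋ₀/ω)·sinh(ωT) ⇒ p·(1 − cosh) = x(T) − x₀·cosh − (ẋ₀/ω)·sinh
numerator   = -0.1057 − (-0.0775)·1.484107 − (-0.0882/2.8993)·1.096620 = 0.042679
denominator = 1 − 1.484107 = -0.484107
p = 0.042679 / -0.484107 = -0.0882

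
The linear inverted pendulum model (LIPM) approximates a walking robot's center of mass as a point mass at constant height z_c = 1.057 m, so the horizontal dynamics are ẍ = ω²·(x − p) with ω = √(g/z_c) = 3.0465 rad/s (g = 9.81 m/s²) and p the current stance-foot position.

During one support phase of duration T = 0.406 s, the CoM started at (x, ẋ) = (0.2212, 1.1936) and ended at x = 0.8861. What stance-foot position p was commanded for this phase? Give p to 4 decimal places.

ωT = 3.0465·0.406 = 1.236879; cosh(ωT) = 1.867567, sinh(ωT) = 1.577278
x(T) = p + (x₀−p)·cosh(ωT) + (ẋ₀/ω)·sinh(ωT) ⇒ p·(1 − cosh) = x(T) − x₀·cosh − (ẋ₀/ω)·sinh
numerator   = 0.8861 − (0.2212)·1.867567 − (1.1936/3.0465)·1.577278 = -0.144974
denominator = 1 − 1.867567 = -0.867567
p = -0.144974 / -0.867567 = 0.1671

p = 0.1671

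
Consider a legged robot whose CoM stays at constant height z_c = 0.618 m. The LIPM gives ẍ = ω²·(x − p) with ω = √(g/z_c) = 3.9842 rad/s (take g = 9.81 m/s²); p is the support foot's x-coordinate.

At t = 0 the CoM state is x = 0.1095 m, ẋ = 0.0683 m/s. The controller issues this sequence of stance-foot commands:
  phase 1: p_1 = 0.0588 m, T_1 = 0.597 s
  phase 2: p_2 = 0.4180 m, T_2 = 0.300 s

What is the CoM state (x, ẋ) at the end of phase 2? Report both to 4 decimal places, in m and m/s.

phase 1: p=0.0588, T=0.597, ωT=2.378567, cosh=5.441059, sinh=5.348376; start (x,ẋ)=(0.109500, 0.068300) → end (x,ẋ)=(0.426347, 1.451991)
phase 2: p=0.4180, T=0.300, ωT=1.195260, cosh=1.803521, sinh=1.500896; start (x,ẋ)=(0.426347, 1.451991) → end (x,ẋ)=(0.980037, 2.668612)

x = 0.9800, ẋ = 2.6686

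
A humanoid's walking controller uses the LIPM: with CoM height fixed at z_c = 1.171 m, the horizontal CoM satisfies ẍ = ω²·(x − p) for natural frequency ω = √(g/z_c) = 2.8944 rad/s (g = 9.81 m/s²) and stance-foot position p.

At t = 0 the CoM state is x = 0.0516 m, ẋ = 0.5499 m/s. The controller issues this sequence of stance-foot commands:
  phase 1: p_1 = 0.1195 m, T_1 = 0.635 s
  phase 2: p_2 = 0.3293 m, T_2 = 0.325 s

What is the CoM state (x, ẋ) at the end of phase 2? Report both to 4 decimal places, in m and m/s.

phase 1: p=0.1195, T=0.635, ωT=1.837944, cosh=3.221375, sinh=3.062231; start (x,ẋ)=(0.051600, 0.549900) → end (x,ẋ)=(0.482554, 1.169615)
phase 2: p=0.3293, T=0.325, ωT=0.940680, cosh=1.476043, sinh=1.085680; start (x,ẋ)=(0.482554, 1.169615) → end (x,ẋ)=(0.994229, 2.207987)

x = 0.9942, ẋ = 2.2080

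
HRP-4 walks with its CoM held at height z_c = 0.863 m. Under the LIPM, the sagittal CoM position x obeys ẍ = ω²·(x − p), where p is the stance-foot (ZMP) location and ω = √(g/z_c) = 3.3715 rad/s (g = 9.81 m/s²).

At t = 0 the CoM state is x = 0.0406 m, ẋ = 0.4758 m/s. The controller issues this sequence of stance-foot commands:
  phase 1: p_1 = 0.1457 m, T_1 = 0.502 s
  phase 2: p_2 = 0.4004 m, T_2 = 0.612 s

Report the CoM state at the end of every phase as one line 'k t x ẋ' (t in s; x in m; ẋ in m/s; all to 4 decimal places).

1 0.5020 0.2209 0.4063
2 1.1140 0.1492 -0.7185

phase 1: p=0.1457, T=0.502, ωT=1.692493, cosh=2.808534, sinh=2.624474; start (x,ẋ)=(0.040600, 0.475800) → end (x,ẋ)=(0.220900, 0.406332)
phase 2: p=0.4004, T=0.612, ωT=2.063358, cosh=3.999694, sinh=3.872667; start (x,ẋ)=(0.220900, 0.406332) → end (x,ẋ)=(0.149186, -0.718477)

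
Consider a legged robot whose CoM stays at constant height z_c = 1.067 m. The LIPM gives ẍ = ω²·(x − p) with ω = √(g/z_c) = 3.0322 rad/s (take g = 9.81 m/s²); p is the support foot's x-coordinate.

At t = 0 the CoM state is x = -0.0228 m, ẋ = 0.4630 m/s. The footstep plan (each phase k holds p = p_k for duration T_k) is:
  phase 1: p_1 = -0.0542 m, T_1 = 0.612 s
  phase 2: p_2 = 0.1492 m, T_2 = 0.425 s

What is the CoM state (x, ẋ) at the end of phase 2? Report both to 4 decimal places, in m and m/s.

x = 1.8856, ẋ = 5.4509

phase 1: p=-0.0542, T=0.612, ωT=1.855706, cosh=3.276279, sinh=3.119936; start (x,ẋ)=(-0.022800, 0.463000) → end (x,ẋ)=(0.525072, 1.813970)
phase 2: p=0.1492, T=0.425, ωT=1.288685, cosh=1.951823, sinh=1.676190; start (x,ẋ)=(0.525072, 1.813970) → end (x,ẋ)=(1.885592, 5.450932)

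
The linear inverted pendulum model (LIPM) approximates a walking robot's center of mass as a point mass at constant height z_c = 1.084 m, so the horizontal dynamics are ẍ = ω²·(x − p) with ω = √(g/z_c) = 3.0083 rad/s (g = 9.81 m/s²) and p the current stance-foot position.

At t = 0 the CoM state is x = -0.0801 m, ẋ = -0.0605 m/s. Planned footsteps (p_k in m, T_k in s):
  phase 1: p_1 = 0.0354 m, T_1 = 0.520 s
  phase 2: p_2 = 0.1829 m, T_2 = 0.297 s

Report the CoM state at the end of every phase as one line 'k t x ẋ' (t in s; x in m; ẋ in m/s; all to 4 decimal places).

phase 1: p=0.0354, T=0.520, ωT=1.564316, cosh=2.494318, sinh=2.285087; start (x,ẋ)=(-0.080100, -0.060500) → end (x,ẋ)=(-0.298649, -0.944879)
phase 2: p=0.1829, T=0.297, ωT=0.893465, cosh=1.426409, sinh=1.017174; start (x,ẋ)=(-0.298649, -0.944879) → end (x,ẋ)=(-0.823471, -2.821307)

1 0.5200 -0.2986 -0.9449
2 0.8170 -0.8235 -2.8213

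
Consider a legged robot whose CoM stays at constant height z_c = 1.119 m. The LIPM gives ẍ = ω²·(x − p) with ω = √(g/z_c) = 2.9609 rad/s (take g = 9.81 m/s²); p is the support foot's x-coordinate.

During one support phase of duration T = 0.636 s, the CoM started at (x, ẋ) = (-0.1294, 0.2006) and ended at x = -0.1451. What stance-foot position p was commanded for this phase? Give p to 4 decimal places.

ωT = 2.9609·0.636 = 1.883132; cosh(ωT) = 3.363089, sinh(ωT) = 3.210976
x(T) = p + (x₀−p)·cosh(ωT) + (ẋ₀/ω)·sinh(ωT) ⇒ p·(1 − cosh) = x(T) − x₀·cosh − (ẋ₀/ω)·sinh
numerator   = -0.1451 − (-0.1294)·3.363089 − (0.2006/2.9609)·3.210976 = 0.072541
denominator = 1 − 3.363089 = -2.363089
p = 0.072541 / -2.363089 = -0.0307

p = -0.0307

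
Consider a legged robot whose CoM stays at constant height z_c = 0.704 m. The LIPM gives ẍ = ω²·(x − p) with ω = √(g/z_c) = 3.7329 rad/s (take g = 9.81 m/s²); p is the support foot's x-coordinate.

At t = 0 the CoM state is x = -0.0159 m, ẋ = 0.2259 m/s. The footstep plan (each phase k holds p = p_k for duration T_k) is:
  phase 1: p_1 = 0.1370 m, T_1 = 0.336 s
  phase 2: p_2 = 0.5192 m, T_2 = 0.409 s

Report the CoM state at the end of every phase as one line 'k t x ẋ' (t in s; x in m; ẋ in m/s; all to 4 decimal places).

1 0.3360 -0.0554 -0.4908
2 0.7450 -1.1539 -5.8863

phase 1: p=0.1370, T=0.336, ωT=1.254254, cosh=1.895256, sinh=1.609968; start (x,ẋ)=(-0.015900, 0.225900) → end (x,ẋ)=(-0.055356, -0.490767)
phase 2: p=0.5192, T=0.409, ωT=1.526756, cosh=2.410230, sinh=2.192990; start (x,ẋ)=(-0.055356, -0.490767) → end (x,ẋ)=(-1.153926, -5.886300)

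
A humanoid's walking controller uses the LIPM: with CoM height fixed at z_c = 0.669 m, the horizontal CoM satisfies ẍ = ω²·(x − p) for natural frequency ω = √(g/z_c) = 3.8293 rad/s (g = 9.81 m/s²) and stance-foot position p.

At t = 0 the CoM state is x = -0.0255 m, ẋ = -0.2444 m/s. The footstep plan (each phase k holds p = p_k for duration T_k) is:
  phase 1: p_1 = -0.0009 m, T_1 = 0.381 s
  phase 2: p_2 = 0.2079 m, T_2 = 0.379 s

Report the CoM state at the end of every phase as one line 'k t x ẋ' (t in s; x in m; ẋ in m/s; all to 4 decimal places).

1 0.3810 -0.1865 -0.7457
2 0.7600 -1.0729 -4.7256

phase 1: p=-0.0009, T=0.381, ωT=1.458963, cosh=2.266988, sinh=2.034510; start (x,ẋ)=(-0.025500, -0.244400) → end (x,ẋ)=(-0.186518, -0.745704)
phase 2: p=0.2079, T=0.379, ωT=1.451305, cosh=2.251472, sinh=2.017208; start (x,ẋ)=(-0.186518, -0.745704) → end (x,ẋ)=(-1.072945, -4.725611)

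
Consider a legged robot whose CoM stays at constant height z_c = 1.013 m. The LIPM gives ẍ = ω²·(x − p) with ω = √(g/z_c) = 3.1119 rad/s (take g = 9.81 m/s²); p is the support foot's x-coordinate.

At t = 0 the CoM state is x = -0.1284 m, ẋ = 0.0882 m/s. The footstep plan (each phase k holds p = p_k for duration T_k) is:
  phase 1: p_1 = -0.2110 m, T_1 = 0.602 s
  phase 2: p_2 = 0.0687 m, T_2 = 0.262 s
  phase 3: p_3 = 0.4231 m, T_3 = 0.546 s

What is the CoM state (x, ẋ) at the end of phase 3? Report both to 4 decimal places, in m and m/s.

phase 1: p=-0.2110, T=0.602, ωT=1.873364, cosh=3.331882, sinh=3.178276; start (x,ẋ)=(-0.128400, 0.088200) → end (x,ẋ)=(0.154295, 1.110825)
phase 2: p=0.0687, T=0.262, ωT=0.815318, cosh=1.351196, sinh=0.908698; start (x,ẋ)=(0.154295, 1.110825) → end (x,ẋ)=(0.508724, 1.742986)
phase 3: p=0.4231, T=0.546, ωT=1.699097, cosh=2.825929, sinh=2.643080; start (x,ẋ)=(0.508724, 1.742986) → end (x,ẋ)=(2.145467, 5.629815)

x = 2.1455, ẋ = 5.6298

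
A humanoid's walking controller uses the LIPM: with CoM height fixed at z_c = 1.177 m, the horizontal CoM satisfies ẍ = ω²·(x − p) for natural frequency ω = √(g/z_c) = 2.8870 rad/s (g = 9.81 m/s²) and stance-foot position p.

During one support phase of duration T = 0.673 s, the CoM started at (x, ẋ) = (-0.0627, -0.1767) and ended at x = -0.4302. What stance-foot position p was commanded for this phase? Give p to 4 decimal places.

ωT = 2.8870·0.673 = 1.942951; cosh(ωT) = 3.561299, sinh(ωT) = 3.418018
x(T) = p + (x₀−p)·cosh(ωT) + (ẋ₀/ω)·sinh(ωT) ⇒ p·(1 − cosh) = x(T) − x₀·cosh − (ẋ₀/ω)·sinh
numerator   = -0.4302 − (-0.0627)·3.561299 − (-0.1767/2.8870)·3.418018 = 0.002295
denominator = 1 − 3.561299 = -2.561299
p = 0.002295 / -2.561299 = -0.0009

p = -0.0009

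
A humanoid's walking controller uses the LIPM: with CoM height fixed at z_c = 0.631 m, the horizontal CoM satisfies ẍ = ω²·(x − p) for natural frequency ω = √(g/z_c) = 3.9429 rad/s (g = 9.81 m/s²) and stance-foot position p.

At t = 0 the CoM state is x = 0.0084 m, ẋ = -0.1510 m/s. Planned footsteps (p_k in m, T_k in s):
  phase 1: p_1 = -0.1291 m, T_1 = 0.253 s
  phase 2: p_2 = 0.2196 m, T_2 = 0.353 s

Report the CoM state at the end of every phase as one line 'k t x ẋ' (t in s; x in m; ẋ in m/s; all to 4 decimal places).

phase 1: p=-0.1291, T=0.253, ωT=0.997554, cosh=1.540210, sinh=1.171430; start (x,ẋ)=(0.008400, -0.151000) → end (x,ẋ)=(0.037817, 0.402517)
phase 2: p=0.2196, T=0.353, ωT=1.391844, cosh=2.135438, sinh=1.886821; start (x,ẋ)=(0.037817, 0.402517) → end (x,ẋ)=(0.024033, -0.492832)

1 0.2530 0.0378 0.4025
2 0.6060 0.0240 -0.4928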